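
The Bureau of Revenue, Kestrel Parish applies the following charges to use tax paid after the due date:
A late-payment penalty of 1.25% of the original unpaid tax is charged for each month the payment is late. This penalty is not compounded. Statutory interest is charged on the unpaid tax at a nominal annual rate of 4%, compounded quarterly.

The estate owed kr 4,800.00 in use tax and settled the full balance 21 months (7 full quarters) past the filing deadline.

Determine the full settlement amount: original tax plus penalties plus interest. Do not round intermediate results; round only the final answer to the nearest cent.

kr 6,406.25

Late-payment penalty: 21 × 1.25% × kr 4,800.00 = kr 1,260.00
Interest (4%/yr ÷ 4 = 1%/quarter): kr 4,800.00 × ((1 + 0.01)^7 − 1) = kr 346.2497…
Total = kr 4,800.00 + kr 1,260.0000 + kr 346.2497… = kr 6,406.25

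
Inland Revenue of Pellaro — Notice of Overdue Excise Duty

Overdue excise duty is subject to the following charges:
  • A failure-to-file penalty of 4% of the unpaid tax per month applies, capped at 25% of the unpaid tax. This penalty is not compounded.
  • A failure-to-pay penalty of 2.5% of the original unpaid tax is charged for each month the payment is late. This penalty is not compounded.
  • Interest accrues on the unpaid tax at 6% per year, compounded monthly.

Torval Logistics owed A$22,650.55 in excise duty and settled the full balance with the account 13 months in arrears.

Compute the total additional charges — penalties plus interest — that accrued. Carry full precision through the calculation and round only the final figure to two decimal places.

A$14,541.34

Failure-to-file: 13 × 4% × A$22,650.55 = A$11,778.29…, capped at 25% × A$22,650.55 = A$5,662.64…
Failure-to-pay penalty: 13 × 2.5% × A$22,650.55 = A$7,361.43…
Interest (6%/yr ÷ 12 = 0.5%/month): A$22,650.55 × ((1 + 0.005)^13 − 1) = A$1,517.2743…
Penalties + interest = A$13,024.0663… + A$1,517.2743… = A$14,541.34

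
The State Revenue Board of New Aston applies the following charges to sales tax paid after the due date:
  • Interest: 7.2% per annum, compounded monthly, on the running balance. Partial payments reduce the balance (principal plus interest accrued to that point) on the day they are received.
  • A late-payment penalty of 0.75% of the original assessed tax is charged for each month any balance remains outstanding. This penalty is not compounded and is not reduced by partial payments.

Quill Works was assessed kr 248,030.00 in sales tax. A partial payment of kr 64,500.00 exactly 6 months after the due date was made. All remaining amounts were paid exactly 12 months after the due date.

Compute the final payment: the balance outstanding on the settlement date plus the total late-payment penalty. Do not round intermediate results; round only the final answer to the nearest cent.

kr 221,955.02

Monthly rate = 7.2% ÷ 12 = 0.6%
Balance at month 6: kr 248,030.0000 × (1 + 0.006)^6 = kr 257,094.0925…
After kr 64,500.00 payment: kr 257,094.0925… − kr 64,500.00 = kr 192,594.0925…
Balance at month 12: kr 192,594.0925… × (1 + 0.006)^6 = kr 199,632.3164…
Penalty: 12 × 0.75% × kr 248,030.00 = kr 22,322.70
Final settlement = outstanding balance + penalty = kr 199,632.3164… + kr 22,322.70 = kr 221,955.02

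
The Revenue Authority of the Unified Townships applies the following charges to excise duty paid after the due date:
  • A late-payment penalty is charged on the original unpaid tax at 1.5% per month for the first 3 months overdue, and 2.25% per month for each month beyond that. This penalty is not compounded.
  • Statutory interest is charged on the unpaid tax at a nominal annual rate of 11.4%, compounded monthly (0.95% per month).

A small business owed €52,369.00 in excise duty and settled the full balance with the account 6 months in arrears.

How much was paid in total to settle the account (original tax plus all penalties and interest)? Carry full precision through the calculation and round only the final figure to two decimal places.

Penalty, months 1–3: 3 × 1.5% × €52,369.00 = €2,356.61…
Penalty, months 4–6: 3 × 2.25% × €52,369.00 = €3,534.91…
Interest: €52,369.00 × ((1 + 0.0095)^6 − 1) = €52,369.00 × 0.0583710… = €3,056.8320…
Total = €52,369.00 + €5,891.5125 + €3,056.8320… = €61,317.34

€61,317.34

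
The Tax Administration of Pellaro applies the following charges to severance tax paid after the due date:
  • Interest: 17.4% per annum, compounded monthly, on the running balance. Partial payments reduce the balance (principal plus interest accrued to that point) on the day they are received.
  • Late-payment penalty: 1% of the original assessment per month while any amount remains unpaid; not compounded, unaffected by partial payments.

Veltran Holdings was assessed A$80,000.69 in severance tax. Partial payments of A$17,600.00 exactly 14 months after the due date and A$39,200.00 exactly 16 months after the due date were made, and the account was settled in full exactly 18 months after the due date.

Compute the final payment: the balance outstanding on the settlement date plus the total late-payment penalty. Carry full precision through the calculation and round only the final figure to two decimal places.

A$59,076.51

Monthly rate = 17.4% ÷ 12 = 1.45%
Balance at month 14: A$80,000.6900 × (1 + 0.0145)^14 = A$97,863.8849…
After A$17,600.00 payment: A$97,863.8849… − A$17,600.00 = A$80,263.8849…
Balance at month 16: A$80,263.8849… × (1 + 0.0145)^2 = A$82,608.4130…
After A$39,200.00 payment: A$82,608.4130… − A$39,200.00 = A$43,408.4130…
Balance at month 18: A$43,408.4130… × (1 + 0.0145)^2 = A$44,676.3836…
Penalty: 18 × 1% × A$80,000.69 = A$14,400.12…
Final settlement = outstanding balance + penalty = A$44,676.3836… + A$14,400.12… = A$59,076.51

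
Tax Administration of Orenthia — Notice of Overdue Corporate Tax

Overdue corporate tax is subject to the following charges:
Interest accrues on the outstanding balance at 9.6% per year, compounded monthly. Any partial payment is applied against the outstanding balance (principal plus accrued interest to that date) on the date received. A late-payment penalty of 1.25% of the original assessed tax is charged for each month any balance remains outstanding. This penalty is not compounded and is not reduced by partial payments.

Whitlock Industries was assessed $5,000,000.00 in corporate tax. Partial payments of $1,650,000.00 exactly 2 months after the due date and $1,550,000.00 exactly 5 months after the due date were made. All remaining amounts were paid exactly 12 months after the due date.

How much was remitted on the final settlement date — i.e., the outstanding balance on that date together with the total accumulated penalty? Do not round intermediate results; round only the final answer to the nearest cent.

$2,825,927.46

Monthly rate = 9.6% ÷ 12 = 0.8%
Balance at month 2: $5,000,000.0000 × (1 + 0.008)^2 = $5,080,320.0000
After $1,650,000.00 payment: $5,080,320.0000 − $1,650,000.00 = $3,430,320.0000
Balance at month 5: $3,430,320.0000 × (1 + 0.008)^3 = $3,513,308.0578…
After $1,550,000.00 payment: $3,513,308.0578… − $1,550,000.00 = $1,963,308.0578…
Balance at month 12: $1,963,308.0578… × (1 + 0.008)^7 = $2,075,927.4603…
Penalty: 12 × 1.25% × $5,000,000.00 = $750,000.00
Final settlement = outstanding balance + penalty = $2,075,927.4603… + $750,000.00 = $2,825,927.46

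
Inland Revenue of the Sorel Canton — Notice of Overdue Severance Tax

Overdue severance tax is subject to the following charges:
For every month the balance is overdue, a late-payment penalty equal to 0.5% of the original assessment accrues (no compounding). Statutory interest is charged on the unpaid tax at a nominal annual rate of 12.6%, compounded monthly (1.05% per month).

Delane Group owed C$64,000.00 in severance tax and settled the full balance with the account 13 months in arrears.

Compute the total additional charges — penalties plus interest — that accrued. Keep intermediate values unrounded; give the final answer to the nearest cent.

Late-payment penalty = 0.5% × C$64,000.00 × 13 mo = C$4,160.00
Interest: C$64,000.00 × ((1 + 0.0105)^13 − 1) = C$64,000.00 × 0.1454394… = C$9,308.1240…
Penalties + interest = C$4,160.0000 + C$9,308.1240… = C$13,468.12

C$13,468.12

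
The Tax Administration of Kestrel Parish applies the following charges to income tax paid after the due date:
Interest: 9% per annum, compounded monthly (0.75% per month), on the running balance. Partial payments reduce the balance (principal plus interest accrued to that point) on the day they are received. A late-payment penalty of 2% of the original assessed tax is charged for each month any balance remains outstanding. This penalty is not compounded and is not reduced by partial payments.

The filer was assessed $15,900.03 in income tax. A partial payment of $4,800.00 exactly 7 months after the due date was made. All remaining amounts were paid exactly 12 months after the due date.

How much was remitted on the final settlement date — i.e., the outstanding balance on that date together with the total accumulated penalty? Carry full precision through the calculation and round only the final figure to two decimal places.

Balance at month 7: $15,900.0300 × (1 + 0.0075)^7 = $16,753.8000…
After $4,800.00 payment: $16,753.8000… − $4,800.00 = $11,953.8000…
Balance at month 12: $11,953.8000… × (1 + 0.0075)^5 = $12,408.8422…
Penalty: 12 × 2% × $15,900.03 = $3,816.01…
Final settlement = outstanding balance + penalty = $12,408.8422… + $3,816.01… = $16,224.85

$16,224.85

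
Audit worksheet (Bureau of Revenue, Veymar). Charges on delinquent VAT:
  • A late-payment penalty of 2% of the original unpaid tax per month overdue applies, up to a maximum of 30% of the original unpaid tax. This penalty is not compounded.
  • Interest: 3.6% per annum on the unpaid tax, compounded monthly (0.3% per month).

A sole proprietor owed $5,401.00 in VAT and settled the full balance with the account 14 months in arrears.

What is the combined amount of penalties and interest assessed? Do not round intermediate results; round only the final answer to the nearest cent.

Penalty: 14 × 2% × $5,401.00 = $1,512.28 (below the 30% cap of $1,620.30)
Interest: $5,401.00 × ((1 + 0.003)^14 − 1) = $5,401.00 × 0.0428289… = $231.3189…
Penalties + interest = $1,512.2800 + $231.3189… = $1,743.60

$1,743.60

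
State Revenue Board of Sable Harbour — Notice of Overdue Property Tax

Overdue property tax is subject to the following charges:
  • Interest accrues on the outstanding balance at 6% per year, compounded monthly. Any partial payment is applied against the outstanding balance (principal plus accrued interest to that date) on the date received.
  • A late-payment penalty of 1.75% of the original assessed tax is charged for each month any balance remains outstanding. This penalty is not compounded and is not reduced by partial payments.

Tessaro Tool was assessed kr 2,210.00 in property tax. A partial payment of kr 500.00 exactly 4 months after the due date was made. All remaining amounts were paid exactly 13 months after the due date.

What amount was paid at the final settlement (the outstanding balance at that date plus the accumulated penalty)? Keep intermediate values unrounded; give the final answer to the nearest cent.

Monthly rate = 6% ÷ 12 = 0.5%
Balance at month 4: kr 2,210.0000 × (1 + 0.005)^4 = kr 2,254.5326…
After kr 500.00 payment: kr 2,254.5326… − kr 500.00 = kr 1,754.5326…
Balance at month 13: kr 1,754.5326… × (1 + 0.005)^9 = kr 1,835.0842…
Penalty: 13 × 1.75% × kr 2,210.00 = kr 502.78…
Final settlement = outstanding balance + penalty = kr 1,835.0842… + kr 502.78… = kr 2,337.86

kr 2,337.86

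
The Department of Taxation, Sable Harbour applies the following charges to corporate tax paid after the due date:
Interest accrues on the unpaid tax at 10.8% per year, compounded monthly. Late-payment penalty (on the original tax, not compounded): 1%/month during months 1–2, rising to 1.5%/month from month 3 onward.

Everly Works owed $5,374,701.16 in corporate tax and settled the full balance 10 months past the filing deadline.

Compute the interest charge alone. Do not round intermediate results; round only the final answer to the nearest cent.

Interest (10.8%/yr ÷ 12 = 0.9%/month): $5,374,701.16 × ((1 + 0.009)^10 − 1) = $503,791.5549…

$503,791.55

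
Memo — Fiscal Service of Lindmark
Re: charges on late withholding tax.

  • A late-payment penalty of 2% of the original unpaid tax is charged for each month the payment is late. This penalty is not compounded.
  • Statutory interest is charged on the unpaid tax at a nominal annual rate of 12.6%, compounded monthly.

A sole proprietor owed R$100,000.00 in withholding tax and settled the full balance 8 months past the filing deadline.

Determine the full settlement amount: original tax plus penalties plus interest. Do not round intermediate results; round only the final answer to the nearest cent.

R$124,715.27

Late-payment penalty = 2% × R$100,000.00 × 8 mo = R$16,000.00
Interest (12.6%/yr ÷ 12 = 1.05%/month): R$100,000.00 × ((1 + 0.0105)^8 − 1) = R$8,715.2685…
Total = R$100,000.00 + R$16,000.0000 + R$8,715.2685… = R$124,715.27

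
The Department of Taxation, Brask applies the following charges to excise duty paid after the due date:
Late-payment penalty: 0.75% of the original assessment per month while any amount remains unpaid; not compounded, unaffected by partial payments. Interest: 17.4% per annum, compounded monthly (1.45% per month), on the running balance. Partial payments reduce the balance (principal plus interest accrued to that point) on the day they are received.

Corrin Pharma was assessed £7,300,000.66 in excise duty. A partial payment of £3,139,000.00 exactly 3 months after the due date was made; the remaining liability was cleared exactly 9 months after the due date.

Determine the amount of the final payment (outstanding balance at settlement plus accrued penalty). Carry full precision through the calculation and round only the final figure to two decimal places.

£5,380,379.06

Balance at month 3: £7,300,000.6600 × (1 + 0.0145)^3 = £7,622,177.4191…
After £3,139,000.00 payment: £7,622,177.4191… − £3,139,000.00 = £4,483,177.4191…
Balance at month 9: £4,483,177.4191… × (1 + 0.0145)^6 = £4,887,629.0158…
Penalty: 9 × 0.75% × £7,300,000.66 = £492,750.04…
Final settlement = outstanding balance + penalty = £4,887,629.0158… + £492,750.04… = £5,380,379.06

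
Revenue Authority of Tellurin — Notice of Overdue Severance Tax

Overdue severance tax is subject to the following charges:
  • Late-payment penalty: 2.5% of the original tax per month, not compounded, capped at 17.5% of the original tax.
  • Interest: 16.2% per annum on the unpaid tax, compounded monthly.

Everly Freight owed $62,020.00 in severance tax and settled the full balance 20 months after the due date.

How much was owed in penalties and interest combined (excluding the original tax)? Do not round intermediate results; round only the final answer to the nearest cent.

Penalty (uncapped): 20 × 2.5% × $62,020.00 = $31,010.00; cap = 17.5% × $62,020.00 = $10,853.50 → penalty = $10,853.50
Interest (16.2%/yr ÷ 12 = 1.35%/month): $62,020.00 × ((1 + 0.0135)^20 − 1) = $19,077.3798…
Penalties + interest = $10,853.5000 + $19,077.3798… = $29,930.88

$29,930.88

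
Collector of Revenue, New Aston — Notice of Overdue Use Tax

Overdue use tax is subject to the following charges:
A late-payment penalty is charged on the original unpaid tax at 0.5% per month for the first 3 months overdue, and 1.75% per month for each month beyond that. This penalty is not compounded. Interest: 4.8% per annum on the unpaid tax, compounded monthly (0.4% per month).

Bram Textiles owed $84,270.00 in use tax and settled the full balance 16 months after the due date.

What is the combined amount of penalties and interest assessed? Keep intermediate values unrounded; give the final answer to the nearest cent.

$25,993.61

Penalty, months 1–3: 3 × 0.5% × $84,270.00 = $1,264.05
Penalty, months 4–16: 13 × 1.75% × $84,270.00 = $19,171.43…
Interest: $84,270.00 × ((1 + 0.004)^16 − 1) = $84,270.00 × 0.0659563… = $5,558.1383…
Penalties + interest = $20,435.4750 + $5,558.1383… = $25,993.61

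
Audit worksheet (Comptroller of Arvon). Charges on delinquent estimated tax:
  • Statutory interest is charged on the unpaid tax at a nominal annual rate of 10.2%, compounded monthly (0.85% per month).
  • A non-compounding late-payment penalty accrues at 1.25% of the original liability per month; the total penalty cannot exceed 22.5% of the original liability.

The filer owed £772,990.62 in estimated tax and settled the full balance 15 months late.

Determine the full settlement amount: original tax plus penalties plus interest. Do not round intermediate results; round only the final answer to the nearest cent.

£1,022,568.37

Penalty: 15 × 1.25% × £772,990.62 = £144,935.74… (below the 22.5% cap of £173,922.89…)
Interest: £772,990.62 × ((1 + 0.0085)^15 − 1) = £772,990.62 × 0.1353729… = £104,642.0108…
Total = £772,990.62 + £144,935.7413… + £104,642.0108… = £1,022,568.37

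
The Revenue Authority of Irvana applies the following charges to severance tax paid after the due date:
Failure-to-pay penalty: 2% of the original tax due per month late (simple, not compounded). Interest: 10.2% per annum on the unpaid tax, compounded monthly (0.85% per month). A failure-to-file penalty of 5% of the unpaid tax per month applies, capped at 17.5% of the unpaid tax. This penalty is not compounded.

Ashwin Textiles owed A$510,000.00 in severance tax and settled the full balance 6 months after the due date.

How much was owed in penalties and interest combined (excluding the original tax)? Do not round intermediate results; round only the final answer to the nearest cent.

A$177,019.02

Failure-to-file: 6 × 5% × A$510,000.00 = A$153,000.00, capped at 17.5% × A$510,000.00 = A$89,250.00
Failure-to-pay penalty = 2% × A$510,000.00 × 6 mo = A$61,200.00
Interest: A$510,000.00 × ((1 + 0.0085)^6 − 1) = A$510,000.00 × 0.0520961… = A$26,569.0166…
Penalties + interest = A$150,450.0000 + A$26,569.0166… = A$177,019.02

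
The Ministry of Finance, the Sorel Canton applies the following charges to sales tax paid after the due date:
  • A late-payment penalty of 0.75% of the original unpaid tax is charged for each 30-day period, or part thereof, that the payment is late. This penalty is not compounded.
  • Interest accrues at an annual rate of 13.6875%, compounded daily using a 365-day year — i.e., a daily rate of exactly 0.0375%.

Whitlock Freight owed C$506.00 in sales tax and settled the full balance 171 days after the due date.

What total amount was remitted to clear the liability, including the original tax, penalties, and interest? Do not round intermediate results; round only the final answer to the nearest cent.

Penalty periods: ⌈171/30⌉ = 6; penalty = 6 × 0.75% × C$506.00 = C$22.77
Interest: C$506.00 × ((1 + 0.000375)^171 − 1) = C$506.00 × 0.06621285… = C$33.5037…
Total = C$506.00 + C$22.7700 + C$33.5037… = C$562.27

C$562.27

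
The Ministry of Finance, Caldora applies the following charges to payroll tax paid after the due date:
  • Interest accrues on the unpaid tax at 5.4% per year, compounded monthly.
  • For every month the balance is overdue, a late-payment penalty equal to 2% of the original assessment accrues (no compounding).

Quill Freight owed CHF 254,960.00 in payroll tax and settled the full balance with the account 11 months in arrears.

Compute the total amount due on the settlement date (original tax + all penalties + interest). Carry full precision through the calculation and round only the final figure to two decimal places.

Late-payment penalty = 2% × CHF 254,960.00 × 11 mo = CHF 56,091.20
Interest (5.4%/yr ÷ 12 = 0.45%/month): CHF 254,960.00 × ((1 + 0.0045)^11 − 1) = CHF 12,908.3499…
Total = CHF 254,960.00 + CHF 56,091.2000 + CHF 12,908.3499… = CHF 323,959.55

CHF 323,959.55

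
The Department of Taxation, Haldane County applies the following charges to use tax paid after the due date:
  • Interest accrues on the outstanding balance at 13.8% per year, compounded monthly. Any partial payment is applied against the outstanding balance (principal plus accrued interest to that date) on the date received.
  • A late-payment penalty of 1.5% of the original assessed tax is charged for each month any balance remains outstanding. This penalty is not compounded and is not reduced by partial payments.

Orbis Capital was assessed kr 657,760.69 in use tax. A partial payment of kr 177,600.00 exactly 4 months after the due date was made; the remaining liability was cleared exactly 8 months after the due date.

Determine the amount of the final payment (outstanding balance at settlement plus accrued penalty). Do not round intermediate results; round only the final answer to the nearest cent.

kr 613,786.87

Monthly rate = 13.8% ÷ 12 = 1.15%
Balance at month 4: kr 657,760.6900 × (1 + 0.0115)^4 = kr 688,543.6278…
After kr 177,600.00 payment: kr 688,543.6278… − kr 177,600.00 = kr 510,943.6278…
Balance at month 8: kr 510,943.6278… × (1 + 0.0115)^4 = kr 534,855.5858…
Penalty: 8 × 1.5% × kr 657,760.69 = kr 78,931.28…
Final settlement = outstanding balance + penalty = kr 534,855.5858… + kr 78,931.28… = kr 613,786.87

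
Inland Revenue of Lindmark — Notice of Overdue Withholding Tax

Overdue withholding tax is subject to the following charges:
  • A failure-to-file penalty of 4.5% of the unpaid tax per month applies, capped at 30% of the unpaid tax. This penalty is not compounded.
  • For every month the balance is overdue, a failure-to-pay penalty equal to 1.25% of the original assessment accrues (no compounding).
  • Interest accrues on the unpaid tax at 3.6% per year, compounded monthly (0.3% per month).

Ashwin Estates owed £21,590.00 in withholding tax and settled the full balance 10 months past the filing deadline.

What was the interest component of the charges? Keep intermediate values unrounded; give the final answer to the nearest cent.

£656.51

Interest: £21,590.00 × ((1 + 0.003)^10 − 1) = £21,590.00 × 0.0304083… = £656.5143…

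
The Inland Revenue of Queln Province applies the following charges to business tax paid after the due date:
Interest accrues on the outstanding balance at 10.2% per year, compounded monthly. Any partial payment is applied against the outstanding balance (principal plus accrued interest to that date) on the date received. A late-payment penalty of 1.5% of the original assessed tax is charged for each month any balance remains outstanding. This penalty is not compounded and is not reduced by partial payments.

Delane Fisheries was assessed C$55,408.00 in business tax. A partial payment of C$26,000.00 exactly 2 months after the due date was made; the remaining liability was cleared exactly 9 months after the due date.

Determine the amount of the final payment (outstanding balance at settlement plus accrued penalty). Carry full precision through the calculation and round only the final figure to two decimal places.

C$39,686.79

Monthly rate = 10.2% ÷ 12 = 0.85%
Balance at month 2: C$55,408.0000 × (1 + 0.0085)^2 = C$56,353.9392…
After C$26,000.00 payment: C$56,353.9392… − C$26,000.00 = C$30,353.9392…
Balance at month 9: C$30,353.9392… × (1 + 0.0085)^7 = C$32,206.7111…
Penalty: 9 × 1.5% × C$55,408.00 = C$7,480.08
Final settlement = outstanding balance + penalty = C$32,206.7111… + C$7,480.08 = C$39,686.79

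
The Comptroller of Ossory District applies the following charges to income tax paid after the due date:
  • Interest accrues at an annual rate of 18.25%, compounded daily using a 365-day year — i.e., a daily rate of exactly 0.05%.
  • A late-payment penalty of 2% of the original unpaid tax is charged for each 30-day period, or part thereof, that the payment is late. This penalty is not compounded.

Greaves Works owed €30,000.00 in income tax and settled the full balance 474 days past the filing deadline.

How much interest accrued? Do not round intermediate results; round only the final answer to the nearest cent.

€8,020.98

Interest: €30,000.00 × ((1 + 0.0005)^474 − 1) = €30,000.00 × 0.26736605… = €8,020.9815…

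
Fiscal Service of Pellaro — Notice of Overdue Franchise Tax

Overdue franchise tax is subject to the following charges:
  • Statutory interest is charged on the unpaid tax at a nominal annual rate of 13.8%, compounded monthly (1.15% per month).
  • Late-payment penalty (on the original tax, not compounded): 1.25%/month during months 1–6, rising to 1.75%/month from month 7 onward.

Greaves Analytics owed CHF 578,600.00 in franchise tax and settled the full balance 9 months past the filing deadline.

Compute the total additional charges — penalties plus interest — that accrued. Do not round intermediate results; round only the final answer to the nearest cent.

Penalty, months 1–6: 6 × 1.25% × CHF 578,600.00 = CHF 43,395.00
Penalty, months 7–9: 3 × 1.75% × CHF 578,600.00 = CHF 30,376.50
Interest: CHF 578,600.00 × ((1 + 0.0115)^9 − 1) = CHF 578,600.00 × 0.1083910… = CHF 62,715.0226…
Penalties + interest = CHF 73,771.5000 + CHF 62,715.0226… = CHF 136,486.52

CHF 136,486.52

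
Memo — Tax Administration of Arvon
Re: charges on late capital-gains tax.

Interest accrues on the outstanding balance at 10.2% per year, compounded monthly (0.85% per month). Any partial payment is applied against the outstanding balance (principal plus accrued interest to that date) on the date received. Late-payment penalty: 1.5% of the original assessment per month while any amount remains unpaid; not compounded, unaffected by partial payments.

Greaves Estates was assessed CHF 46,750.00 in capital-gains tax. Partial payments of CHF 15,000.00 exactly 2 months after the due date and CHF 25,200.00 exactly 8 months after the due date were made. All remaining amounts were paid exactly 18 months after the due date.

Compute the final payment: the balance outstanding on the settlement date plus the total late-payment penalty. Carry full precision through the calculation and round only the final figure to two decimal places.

Balance at month 2: CHF 46,750.0000 × (1 + 0.0085)^2 = CHF 47,548.1277…
After CHF 15,000.00 payment: CHF 47,548.1277… − CHF 15,000.00 = CHF 32,548.1277…
Balance at month 8: CHF 32,548.1277… × (1 + 0.0085)^6 = CHF 34,243.7586…
After CHF 25,200.00 payment: CHF 34,243.7586… − CHF 25,200.00 = CHF 9,043.7586…
Balance at month 18: CHF 9,043.7586… × (1 + 0.0085)^10 = CHF 9,842.5581…
Penalty: 18 × 1.5% × CHF 46,750.00 = CHF 12,622.50
Final settlement = outstanding balance + penalty = CHF 9,842.5581… + CHF 12,622.50 = CHF 22,465.06

CHF 22,465.06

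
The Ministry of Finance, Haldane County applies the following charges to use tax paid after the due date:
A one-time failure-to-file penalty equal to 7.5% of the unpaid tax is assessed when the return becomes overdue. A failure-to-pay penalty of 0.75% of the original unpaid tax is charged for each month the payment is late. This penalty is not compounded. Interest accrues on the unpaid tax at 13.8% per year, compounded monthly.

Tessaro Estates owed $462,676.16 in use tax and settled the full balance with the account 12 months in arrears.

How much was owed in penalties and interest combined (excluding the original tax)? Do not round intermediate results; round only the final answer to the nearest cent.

$144,388.23

Failure-to-file penalty: 7.5% × $462,676.16 = $34,700.71…
Failure-to-pay penalty = 0.75% × $462,676.16 × 12 mo = $41,640.85…
Interest (13.8%/yr ÷ 12 = 1.15%/month): $462,676.16 × ((1 + 0.0115)^12 − 1) = $68,046.6673…
Penalties + interest = $76,341.5664 + $68,046.6673… = $144,388.23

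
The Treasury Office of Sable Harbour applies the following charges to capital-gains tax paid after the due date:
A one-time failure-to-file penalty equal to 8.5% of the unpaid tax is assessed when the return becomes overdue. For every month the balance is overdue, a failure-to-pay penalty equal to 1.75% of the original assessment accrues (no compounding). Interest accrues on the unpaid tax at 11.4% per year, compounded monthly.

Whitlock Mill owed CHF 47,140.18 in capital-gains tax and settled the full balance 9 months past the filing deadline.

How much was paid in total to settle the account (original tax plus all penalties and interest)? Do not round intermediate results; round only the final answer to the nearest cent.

Failure-to-file penalty: 8.5% × CHF 47,140.18 = CHF 4,006.92…
Failure-to-pay penalty: 9 × 1.75% × CHF 47,140.18 = CHF 7,424.58…
Interest (11.4%/yr ÷ 12 = 0.95%/month): CHF 47,140.18 × ((1 + 0.0095)^9 − 1) = CHF 4,187.0877…
Total = CHF 47,140.18 + CHF 11,431.4937… + CHF 4,187.0877… = CHF 62,758.76

CHF 62,758.76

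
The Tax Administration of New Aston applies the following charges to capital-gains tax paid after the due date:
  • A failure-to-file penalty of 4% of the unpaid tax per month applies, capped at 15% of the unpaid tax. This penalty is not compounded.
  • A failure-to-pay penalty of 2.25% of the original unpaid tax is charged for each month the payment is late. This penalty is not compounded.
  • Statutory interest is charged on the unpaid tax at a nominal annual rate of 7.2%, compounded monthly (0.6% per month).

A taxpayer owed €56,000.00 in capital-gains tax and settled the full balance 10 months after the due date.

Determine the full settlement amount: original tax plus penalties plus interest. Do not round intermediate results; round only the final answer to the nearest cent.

Failure-to-file: 10 × 4% × €56,000.00 = €22,400.00, capped at 15% × €56,000.00 = €8,400.00
Failure-to-pay penalty: 10 × 2.25% × €56,000.00 = €12,600.00
Interest: €56,000.00 × ((1 + 0.006)^10 − 1) = €56,000.00 × 0.0616462… = €3,452.1869…
Total = €56,000.00 + €21,000.0000 + €3,452.1869… = €80,452.19

€80,452.19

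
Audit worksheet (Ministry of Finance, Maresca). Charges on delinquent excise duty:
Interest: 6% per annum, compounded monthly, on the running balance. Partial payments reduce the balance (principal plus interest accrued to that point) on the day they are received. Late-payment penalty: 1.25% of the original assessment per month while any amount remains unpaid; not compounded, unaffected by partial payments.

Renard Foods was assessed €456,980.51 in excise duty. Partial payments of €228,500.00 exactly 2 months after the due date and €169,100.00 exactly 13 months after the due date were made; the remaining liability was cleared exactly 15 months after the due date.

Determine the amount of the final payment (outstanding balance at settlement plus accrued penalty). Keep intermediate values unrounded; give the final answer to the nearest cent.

€163,562.28

Monthly rate = 6% ÷ 12 = 0.5%
Balance at month 2: €456,980.5100 × (1 + 0.005)^2 = €461,561.7396…
After €228,500.00 payment: €461,561.7396… − €228,500.00 = €233,061.7396…
Balance at month 13: €233,061.7396… × (1 + 0.005)^11 = €246,205.4505…
After €169,100.00 payment: €246,205.4505… − €169,100.00 = €77,105.4505…
Balance at month 15: €77,105.4505… × (1 + 0.005)^2 = €77,878.4326…
Penalty: 15 × 1.25% × €456,980.51 = €85,683.85…
Final settlement = outstanding balance + penalty = €77,878.4326… + €85,683.85… = €163,562.28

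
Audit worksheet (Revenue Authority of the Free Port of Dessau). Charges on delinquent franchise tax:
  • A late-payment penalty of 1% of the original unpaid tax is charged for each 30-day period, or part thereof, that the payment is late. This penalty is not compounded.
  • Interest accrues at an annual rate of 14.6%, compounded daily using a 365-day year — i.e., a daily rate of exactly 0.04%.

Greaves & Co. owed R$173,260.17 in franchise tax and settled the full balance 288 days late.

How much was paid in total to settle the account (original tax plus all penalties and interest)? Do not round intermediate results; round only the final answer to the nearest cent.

R$211,736.40

Penalty periods: ⌈288/30⌉ = 10; penalty = 10 × 1% × R$173,260.17 = R$17,326.02…
Interest: R$173,260.17 × ((1 + 0.0004)^288 − 1) = R$173,260.17 × 0.12207199… = R$21,150.2135…
Total = R$173,260.17 + R$17,326.0170 + R$21,150.2135… = R$211,736.40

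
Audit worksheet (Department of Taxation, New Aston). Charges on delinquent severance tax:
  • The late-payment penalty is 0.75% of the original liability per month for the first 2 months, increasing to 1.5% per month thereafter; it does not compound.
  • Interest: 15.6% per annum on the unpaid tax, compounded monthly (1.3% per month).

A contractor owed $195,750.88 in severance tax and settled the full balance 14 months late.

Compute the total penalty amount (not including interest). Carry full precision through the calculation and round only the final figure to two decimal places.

Penalty, months 1–2: 2 × 0.75% × $195,750.88 = $2,936.26…
Penalty, months 3–14: 12 × 1.5% × $195,750.88 = $35,235.16…
Total penalty = $2,936.26… + $35,235.16… = $38,171.42

$38,171.42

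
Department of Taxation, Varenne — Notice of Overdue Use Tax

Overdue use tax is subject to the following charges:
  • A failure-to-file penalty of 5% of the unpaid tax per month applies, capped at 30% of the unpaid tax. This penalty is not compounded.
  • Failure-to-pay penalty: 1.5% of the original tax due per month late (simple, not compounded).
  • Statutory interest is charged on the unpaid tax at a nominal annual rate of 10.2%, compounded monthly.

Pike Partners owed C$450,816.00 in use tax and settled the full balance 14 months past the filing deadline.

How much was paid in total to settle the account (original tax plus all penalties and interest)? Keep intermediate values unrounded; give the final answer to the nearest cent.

Failure-to-file: 14 × 5% × C$450,816.00 = C$315,571.20, capped at 30% × C$450,816.00 = C$135,244.80
Failure-to-pay penalty: 14 × 1.5% × C$450,816.00 = C$94,671.36
Interest (10.2%/yr ÷ 12 = 0.85%/month): C$450,816.00 × ((1 + 0.0085)^14 − 1) = C$56,714.2788…
Total = C$450,816.00 + C$229,916.1600 + C$56,714.2788… = C$737,446.44

C$737,446.44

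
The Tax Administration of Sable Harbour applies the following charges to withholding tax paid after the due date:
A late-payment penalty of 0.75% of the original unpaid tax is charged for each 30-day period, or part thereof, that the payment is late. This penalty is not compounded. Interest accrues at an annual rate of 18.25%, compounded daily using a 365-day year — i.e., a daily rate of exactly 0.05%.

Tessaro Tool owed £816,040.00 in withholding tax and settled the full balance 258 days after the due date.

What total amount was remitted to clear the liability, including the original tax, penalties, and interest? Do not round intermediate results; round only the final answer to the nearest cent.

Penalty periods: ⌈258/30⌉ = 9; penalty = 9 × 0.75% × £816,040.00 = £55,082.70
Interest: £816,040.00 × ((1 + 0.0005)^258 − 1) = £816,040.00 × 0.13765345… = £112,330.7185…
Total = £816,040.00 + £55,082.7000 + £112,330.7185… = £983,453.42

£983,453.42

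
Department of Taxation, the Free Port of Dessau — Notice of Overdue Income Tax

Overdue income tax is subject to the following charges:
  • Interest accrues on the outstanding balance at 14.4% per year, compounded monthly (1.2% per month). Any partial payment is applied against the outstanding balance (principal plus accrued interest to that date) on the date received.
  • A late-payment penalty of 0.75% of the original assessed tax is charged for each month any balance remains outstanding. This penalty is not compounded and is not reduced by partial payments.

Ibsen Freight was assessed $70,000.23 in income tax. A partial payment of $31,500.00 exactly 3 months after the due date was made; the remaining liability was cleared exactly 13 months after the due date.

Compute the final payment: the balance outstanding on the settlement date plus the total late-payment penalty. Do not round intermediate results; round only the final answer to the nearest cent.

$53,076.40

Balance at month 3: $70,000.2300 × (1 + 0.012)^3 = $72,550.5993…
After $31,500.00 payment: $72,550.5993… − $31,500.00 = $41,050.5993…
Balance at month 13: $41,050.5993… × (1 + 0.012)^10 = $46,251.3728…
Penalty: 13 × 0.75% × $70,000.23 = $6,825.02…
Final settlement = outstanding balance + penalty = $46,251.3728… + $6,825.02… = $53,076.40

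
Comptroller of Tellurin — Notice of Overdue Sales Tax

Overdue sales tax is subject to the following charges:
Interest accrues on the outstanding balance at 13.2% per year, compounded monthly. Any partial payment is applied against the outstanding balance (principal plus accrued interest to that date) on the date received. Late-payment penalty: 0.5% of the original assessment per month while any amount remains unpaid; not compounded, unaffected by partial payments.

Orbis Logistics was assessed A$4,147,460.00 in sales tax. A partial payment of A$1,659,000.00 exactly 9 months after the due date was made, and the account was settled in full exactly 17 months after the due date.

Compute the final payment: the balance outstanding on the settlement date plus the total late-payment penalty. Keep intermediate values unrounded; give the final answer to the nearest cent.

A$3,536,984.19

Monthly rate = 13.2% ÷ 12 = 1.1%
Balance at month 9: A$4,147,460.0000 × (1 + 0.011)^9 = A$4,576,596.3143…
After A$1,659,000.00 payment: A$4,576,596.3143… − A$1,659,000.00 = A$2,917,596.3143…
Balance at month 17: A$2,917,596.3143… × (1 + 0.011)^8 = A$3,184,450.0888…
Penalty: 17 × 0.5% × A$4,147,460.00 = A$352,534.10
Final settlement = outstanding balance + penalty = A$3,184,450.0888… + A$352,534.10 = A$3,536,984.19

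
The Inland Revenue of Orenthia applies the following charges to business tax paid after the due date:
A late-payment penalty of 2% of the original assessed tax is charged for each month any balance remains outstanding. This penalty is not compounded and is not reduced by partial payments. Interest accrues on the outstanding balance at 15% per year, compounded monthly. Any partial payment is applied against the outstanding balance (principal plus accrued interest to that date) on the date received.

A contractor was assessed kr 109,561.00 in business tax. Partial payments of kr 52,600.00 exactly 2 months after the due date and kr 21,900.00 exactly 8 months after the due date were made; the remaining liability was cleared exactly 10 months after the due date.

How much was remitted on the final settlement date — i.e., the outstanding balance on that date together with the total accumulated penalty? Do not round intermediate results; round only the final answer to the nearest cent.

kr 65,418.03

Monthly rate = 15% ÷ 12 = 1.25%
Balance at month 2: kr 109,561.0000 × (1 + 0.0125)^2 = kr 112,317.1439…
After kr 52,600.00 payment: kr 112,317.1439… − kr 52,600.00 = kr 59,717.1439…
Balance at month 8: kr 59,717.1439… × (1 + 0.0125)^6 = kr 64,338.2464…
After kr 21,900.00 payment: kr 64,338.2464… − kr 21,900.00 = kr 42,438.2464…
Balance at month 10: kr 42,438.2464… × (1 + 0.0125)^2 = kr 43,505.8336…
Penalty: 10 × 2% × kr 109,561.00 = kr 21,912.20
Final settlement = outstanding balance + penalty = kr 43,505.8336… + kr 21,912.20 = kr 65,418.03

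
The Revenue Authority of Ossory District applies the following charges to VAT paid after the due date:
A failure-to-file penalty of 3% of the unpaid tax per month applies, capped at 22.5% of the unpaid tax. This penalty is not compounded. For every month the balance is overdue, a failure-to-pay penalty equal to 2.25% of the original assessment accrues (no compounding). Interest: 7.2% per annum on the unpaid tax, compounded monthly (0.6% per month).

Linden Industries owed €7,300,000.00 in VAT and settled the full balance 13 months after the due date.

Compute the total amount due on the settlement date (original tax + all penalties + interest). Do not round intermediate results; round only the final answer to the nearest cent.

€11,668,106.20

Failure-to-file: 13 × 3% × €7,300,000.00 = €2,847,000.00, capped at 22.5% × €7,300,000.00 = €1,642,500.00
Failure-to-pay penalty: 13 × 2.25% × €7,300,000.00 = €2,135,250.00
Interest: €7,300,000.00 × ((1 + 0.006)^13 − 1) = €7,300,000.00 × 0.0808707… = €590,356.2029…
Total = €7,300,000.00 + €3,777,750.0000 + €590,356.2029… = €11,668,106.20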